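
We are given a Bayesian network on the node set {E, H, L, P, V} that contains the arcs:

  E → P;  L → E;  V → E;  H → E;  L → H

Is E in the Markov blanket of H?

E is a child of H.
So E ∈ MB(H).

Yes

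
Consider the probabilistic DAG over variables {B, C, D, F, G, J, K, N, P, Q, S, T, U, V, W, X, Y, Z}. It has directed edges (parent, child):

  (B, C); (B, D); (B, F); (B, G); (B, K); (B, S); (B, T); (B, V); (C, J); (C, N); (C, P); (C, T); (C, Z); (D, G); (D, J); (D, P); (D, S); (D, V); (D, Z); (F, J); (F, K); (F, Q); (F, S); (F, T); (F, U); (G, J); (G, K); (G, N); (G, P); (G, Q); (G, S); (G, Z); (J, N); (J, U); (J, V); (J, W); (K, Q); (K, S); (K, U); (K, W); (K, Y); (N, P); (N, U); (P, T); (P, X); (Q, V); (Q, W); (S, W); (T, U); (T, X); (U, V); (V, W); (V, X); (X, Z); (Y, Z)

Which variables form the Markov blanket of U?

{B, D, F, J, K, N, Q, T, V}

Parents of U: F, J, K, N, T.
Children of U: V.
For each child, the remaining parents (spouses of U):
  parents(V) \ {U} = {B, D, J, Q}.
Taking the union gives {B, D, F, J, K, N, Q, T, V}.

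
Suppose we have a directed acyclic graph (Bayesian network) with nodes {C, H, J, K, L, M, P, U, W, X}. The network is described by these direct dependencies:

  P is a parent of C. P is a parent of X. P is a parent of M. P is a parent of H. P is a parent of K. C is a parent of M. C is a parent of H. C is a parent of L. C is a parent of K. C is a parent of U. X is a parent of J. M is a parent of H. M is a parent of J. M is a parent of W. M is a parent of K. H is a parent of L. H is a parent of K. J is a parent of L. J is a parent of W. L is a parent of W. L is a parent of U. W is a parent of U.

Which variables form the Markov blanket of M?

Pa(M) = {C, P}.
M has children H, J, K, W.
Other parents of M's children:
  H also has parents C, P.
  parents(J) \ {M} = {X}.
  W also has parents J, L.
  parents(K) \ {M} = {C, H, P}.
MB(M) = {C, H, J, K, L, P, W, X}.

{C, H, J, K, L, P, W, X}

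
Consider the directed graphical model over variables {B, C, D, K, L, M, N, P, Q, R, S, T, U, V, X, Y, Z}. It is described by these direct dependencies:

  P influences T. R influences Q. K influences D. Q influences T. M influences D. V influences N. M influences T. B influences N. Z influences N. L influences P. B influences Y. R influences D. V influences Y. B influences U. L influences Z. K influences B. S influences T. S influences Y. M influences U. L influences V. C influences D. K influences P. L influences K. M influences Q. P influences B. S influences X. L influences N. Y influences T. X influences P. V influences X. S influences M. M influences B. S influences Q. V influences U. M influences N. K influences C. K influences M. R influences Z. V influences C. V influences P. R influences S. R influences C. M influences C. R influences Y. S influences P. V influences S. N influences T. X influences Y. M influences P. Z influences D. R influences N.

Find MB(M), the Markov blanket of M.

{B, C, D, K, L, N, P, Q, R, S, T, U, V, X, Y, Z}

Pa(M) = {K, S}.
Children of M: B, C, D, N, P, Q, T, U.
Parents of each child, excluding M:
  P: K, L, S, V, X
  B: K, P
  Q: R, S
  C: K, R, V
  U: B, V
  D: C, K, R, Z
  N: B, L, R, V, Z
  T: N, P, Q, S, Y
Taking the union gives {B, C, D, K, L, N, P, Q, R, S, T, U, V, X, Y, Z}.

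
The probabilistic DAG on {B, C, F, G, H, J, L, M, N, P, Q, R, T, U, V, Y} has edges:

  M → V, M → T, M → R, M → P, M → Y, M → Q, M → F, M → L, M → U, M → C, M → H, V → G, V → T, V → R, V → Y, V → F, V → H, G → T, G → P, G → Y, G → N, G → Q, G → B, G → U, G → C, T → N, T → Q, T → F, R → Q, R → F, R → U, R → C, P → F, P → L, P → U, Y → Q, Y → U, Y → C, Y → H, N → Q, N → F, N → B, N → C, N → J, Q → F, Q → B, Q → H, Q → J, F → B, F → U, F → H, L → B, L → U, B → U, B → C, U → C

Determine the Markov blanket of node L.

L's parents: M, P.
L's children: B, U.
Co-parents of L (other parents of its children):
  parents(B) \ {L} = {F, G, N, Q}.
  U also has parents B, F, G, M, P, R, Y.
Union: {M, P} ∪ {B, U} ∪ {B, F, G, M, N, P, Q, R, Y} = {B, F, G, M, N, P, Q, R, U, Y}.

{B, F, G, M, N, P, Q, R, U, Y}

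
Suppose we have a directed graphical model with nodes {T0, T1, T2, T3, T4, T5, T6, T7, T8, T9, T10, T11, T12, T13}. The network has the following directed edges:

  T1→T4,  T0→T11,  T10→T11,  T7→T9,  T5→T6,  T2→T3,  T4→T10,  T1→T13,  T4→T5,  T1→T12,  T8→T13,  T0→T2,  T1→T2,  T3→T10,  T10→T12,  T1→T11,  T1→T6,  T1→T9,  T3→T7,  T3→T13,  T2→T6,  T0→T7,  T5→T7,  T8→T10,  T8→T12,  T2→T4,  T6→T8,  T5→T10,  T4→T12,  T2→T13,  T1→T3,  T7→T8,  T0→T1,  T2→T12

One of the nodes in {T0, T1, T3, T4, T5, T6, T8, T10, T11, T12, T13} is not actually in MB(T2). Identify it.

T2's parents: T0, T1.
Children of T2: T3, T4, T6, T12, T13.
Parents of each child, excluding T2:
  T3's other parent is T1.
  T4 also has parent T1.
  T6's other parents are T1, T5.
  T12's other parents are T1, T4, T8, T10.
  T13's other parents are T1, T3, T8.
MB(T2) = {T0, T1, T3, T4, T5, T6, T8, T10, T12, T13}.
T11 is neither a parent, child, nor co-parent of T2, so it does not belong.

T11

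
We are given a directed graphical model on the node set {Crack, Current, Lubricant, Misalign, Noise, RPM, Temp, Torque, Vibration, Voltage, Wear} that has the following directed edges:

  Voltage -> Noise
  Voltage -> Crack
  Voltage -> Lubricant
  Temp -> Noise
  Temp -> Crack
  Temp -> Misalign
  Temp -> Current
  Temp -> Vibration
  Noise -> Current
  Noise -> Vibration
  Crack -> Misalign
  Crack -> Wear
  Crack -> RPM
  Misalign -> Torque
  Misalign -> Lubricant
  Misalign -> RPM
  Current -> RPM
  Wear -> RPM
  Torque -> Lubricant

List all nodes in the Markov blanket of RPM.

Recall MB(v) = parents ∪ children ∪ spouses, where spouses are the other parents of v's children.
Parents of RPM: Crack, Current, Misalign, Wear.
RPM has no children.
RPM has no children, so there are no co-parents.
So the Markov blanket of RPM is {Crack, Current, Misalign, Wear}.

{Crack, Current, Misalign, Wear}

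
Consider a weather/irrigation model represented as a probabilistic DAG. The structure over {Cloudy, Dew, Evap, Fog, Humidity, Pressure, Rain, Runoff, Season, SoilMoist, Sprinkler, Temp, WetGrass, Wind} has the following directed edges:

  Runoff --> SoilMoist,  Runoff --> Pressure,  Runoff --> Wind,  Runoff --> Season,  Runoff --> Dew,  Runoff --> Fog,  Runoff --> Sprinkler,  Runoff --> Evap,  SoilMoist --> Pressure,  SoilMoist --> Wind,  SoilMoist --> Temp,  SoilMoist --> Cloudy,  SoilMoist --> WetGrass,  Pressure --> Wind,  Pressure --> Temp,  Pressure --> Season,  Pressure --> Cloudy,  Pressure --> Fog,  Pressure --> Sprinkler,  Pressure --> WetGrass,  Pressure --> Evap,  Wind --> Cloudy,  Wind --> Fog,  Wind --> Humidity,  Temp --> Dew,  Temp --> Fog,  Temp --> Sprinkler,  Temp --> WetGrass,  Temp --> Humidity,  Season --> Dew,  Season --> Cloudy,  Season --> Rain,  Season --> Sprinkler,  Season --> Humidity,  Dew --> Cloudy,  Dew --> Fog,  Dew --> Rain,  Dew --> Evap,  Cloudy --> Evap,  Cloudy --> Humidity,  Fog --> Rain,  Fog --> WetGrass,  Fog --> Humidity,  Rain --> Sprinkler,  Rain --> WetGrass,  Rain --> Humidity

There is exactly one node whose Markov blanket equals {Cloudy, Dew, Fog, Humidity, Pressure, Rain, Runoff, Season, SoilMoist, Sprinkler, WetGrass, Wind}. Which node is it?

The target node must have every member of {Cloudy, Dew, Fog, Humidity, Pressure, Rain, Runoff, Season, SoilMoist, Sprinkler, WetGrass, Wind} as a parent, child, or co-parent, and no others.
Parents of Temp: Pressure, SoilMoist; children: Dew, Fog, Humidity, Sprinkler, WetGrass; co-parents: Cloudy, Dew, Fog, Pressure, Rain, Runoff, Season, SoilMoist, Wind.
These exactly cover the given set, so the node is Temp.

Temp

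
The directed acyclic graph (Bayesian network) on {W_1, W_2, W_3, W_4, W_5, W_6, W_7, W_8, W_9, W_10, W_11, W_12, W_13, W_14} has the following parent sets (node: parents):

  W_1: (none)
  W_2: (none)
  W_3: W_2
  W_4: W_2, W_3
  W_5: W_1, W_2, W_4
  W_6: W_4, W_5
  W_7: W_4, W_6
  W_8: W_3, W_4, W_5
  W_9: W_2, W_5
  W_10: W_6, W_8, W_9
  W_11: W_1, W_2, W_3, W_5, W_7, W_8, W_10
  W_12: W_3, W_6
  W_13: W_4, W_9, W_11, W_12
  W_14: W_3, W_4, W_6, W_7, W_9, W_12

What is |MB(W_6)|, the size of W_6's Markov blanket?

W_6 has parents W_4, W_5.
Ch(W_6) = {W_7, W_10, W_12, W_14}.
Parents of each child, excluding W_6:
  parents(W_7) \ {W_6} = {W_4}.
  W_10's other parents are W_8, W_9.
  W_12's other parent is W_3.
  parents(W_14) \ {W_6} = {W_3, W_4, W_7, W_9, W_12}.
MB(W_6) = {W_3, W_4, W_5, W_7, W_8, W_9, W_10, W_12, W_14}, which has 9 nodes.

9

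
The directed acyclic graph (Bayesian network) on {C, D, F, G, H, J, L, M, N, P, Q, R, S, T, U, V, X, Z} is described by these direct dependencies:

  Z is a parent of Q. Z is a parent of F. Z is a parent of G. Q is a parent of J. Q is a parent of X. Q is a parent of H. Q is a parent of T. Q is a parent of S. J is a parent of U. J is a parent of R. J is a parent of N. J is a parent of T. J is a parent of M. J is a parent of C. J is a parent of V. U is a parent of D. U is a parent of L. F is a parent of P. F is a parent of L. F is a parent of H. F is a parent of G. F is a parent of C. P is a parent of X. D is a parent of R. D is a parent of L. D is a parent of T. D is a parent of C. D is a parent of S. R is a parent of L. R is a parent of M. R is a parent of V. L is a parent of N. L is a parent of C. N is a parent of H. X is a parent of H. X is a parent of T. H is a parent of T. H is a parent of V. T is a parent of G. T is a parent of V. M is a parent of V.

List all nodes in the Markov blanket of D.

Pa(D) = {U}.
Children of D: C, L, R, S, T.
For each child, the remaining parents (spouses of D):
  R: J
  L: F, R, U
  T: H, J, Q, X
  C: F, J, L
  S: Q
Taking the union gives {C, F, H, J, L, Q, R, S, T, U, X}.

{C, F, H, J, L, Q, R, S, T, U, X}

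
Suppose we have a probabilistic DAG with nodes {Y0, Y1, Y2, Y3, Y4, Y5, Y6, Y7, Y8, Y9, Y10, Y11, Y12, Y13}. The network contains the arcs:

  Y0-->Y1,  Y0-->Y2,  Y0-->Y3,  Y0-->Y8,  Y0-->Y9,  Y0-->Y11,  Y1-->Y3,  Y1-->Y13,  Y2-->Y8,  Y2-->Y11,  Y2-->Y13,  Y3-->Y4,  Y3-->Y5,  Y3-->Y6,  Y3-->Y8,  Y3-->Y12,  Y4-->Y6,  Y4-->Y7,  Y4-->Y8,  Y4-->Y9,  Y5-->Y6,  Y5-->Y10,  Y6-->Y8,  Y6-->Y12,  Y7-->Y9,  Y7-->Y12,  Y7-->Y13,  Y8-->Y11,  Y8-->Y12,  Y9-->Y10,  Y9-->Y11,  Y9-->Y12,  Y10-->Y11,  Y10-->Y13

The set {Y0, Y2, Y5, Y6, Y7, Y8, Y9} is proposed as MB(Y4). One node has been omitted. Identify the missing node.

Y3

Recall MB(v) = parents ∪ children ∪ spouses, where spouses are the other parents of v's children.
Parents of Y4: Y3.
Children of Y4: Y6, Y7, Y8, Y9.
Parents of each child, excluding Y4:
  Y6 also has parents Y3, Y5.
  Y7 has no other parent.
  Y8 also has parents Y0, Y2, Y3, Y6.
  Y9 also has parents Y0, Y7.
MB(Y4) = {Y0, Y2, Y3, Y5, Y6, Y7, Y8, Y9}.
Comparing with the claimed set, Y3 is missing.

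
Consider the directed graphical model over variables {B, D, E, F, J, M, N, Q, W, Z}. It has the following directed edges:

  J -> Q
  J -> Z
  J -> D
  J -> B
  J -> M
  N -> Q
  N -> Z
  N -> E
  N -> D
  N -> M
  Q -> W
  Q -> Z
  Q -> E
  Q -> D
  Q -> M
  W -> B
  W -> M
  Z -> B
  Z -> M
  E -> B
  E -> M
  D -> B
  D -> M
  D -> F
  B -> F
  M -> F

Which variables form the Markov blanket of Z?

{B, D, E, J, M, N, Q, W}

Z's parents: J, N, Q.
Children of Z: B, M.
For each child, the remaining parents (spouses of Z):
  B: D, E, J, W
  M: D, E, J, N, Q, W
Taking the union gives {B, D, E, J, M, N, Q, W}.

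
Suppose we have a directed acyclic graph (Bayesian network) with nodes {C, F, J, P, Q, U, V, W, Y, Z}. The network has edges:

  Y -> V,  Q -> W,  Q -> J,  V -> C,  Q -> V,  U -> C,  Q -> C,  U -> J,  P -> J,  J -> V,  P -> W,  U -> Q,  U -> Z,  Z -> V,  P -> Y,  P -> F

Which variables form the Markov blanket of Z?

A node's Markov blanket = Pa ∪ Ch ∪ (parents of Ch other than the node itself).
Ch(Z) = {V}.
Parents of Z: U.
Co-parents of Z (other parents of its children):
  V also has parents J, Q, Y.
MB(Z) = {J, Q, U, V, Y}.

{J, Q, U, V, Y}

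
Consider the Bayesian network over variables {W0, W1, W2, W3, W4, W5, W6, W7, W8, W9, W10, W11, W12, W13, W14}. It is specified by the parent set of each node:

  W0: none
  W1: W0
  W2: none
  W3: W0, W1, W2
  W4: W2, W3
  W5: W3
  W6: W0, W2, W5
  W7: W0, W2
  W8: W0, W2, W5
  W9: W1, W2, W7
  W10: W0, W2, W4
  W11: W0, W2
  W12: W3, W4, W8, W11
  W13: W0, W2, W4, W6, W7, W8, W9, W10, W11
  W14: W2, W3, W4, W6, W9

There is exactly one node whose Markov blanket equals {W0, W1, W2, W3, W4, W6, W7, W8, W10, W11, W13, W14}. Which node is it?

W9

The target node must have every member of {W0, W1, W2, W3, W4, W6, W7, W8, W10, W11, W13, W14} as a parent, child, or co-parent, and no others.
Parents of W9: W1, W2, W7; children: W13, W14; co-parents: W0, W2, W3, W4, W6, W7, W8, W10, W11.
These exactly cover the given set, so the node is W9.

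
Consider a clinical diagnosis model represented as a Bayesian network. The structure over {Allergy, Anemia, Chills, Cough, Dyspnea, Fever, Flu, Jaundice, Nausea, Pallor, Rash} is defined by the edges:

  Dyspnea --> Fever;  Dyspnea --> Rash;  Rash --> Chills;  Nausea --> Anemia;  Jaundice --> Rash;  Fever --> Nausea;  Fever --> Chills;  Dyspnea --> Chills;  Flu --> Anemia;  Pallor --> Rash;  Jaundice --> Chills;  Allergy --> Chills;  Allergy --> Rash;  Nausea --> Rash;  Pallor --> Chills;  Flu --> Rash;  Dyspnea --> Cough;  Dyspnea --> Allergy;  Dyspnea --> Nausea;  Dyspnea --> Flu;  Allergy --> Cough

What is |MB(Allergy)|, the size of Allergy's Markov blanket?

9

Allergy's parents: Dyspnea.
Allergy's children: Chills, Cough, Rash.
Parents of each child, excluding Allergy:
  Rash: Dyspnea, Flu, Jaundice, Nausea, Pallor
  Cough: Dyspnea
  Chills: Dyspnea, Fever, Jaundice, Pallor, Rash
MB(Allergy) = {Chills, Cough, Dyspnea, Fever, Flu, Jaundice, Nausea, Pallor, Rash}, which has 9 nodes.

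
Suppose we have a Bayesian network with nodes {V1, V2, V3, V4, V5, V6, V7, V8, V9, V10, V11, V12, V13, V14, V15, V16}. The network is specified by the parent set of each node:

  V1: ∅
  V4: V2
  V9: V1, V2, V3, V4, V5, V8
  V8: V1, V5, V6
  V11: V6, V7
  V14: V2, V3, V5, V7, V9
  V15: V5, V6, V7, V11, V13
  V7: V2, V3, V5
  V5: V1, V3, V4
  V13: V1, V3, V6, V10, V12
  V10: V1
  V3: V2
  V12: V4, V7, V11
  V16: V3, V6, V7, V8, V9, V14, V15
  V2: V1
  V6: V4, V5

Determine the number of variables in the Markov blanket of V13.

9

By definition, MB(V13) is built from V13's parents, V13's children, and the co-parents of V13.
V13 has parents V1, V3, V6, V10, V12.
V13 has child V15.
For each child, the remaining parents (spouses of V13):
  V15 also has parents V5, V6, V7, V11.
MB(V13) = {V1, V3, V5, V6, V7, V10, V11, V12, V15}, which has 9 nodes.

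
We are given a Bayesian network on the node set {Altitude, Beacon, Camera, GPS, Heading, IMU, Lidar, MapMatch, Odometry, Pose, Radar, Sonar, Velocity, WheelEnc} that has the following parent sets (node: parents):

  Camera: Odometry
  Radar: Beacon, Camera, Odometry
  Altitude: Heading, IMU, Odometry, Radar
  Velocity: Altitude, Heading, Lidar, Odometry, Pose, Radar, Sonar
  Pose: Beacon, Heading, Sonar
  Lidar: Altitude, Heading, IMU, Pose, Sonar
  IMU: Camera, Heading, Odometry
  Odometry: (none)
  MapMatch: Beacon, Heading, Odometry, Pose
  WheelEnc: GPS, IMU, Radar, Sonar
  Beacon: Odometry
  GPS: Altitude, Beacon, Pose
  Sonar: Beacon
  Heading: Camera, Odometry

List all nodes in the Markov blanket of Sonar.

{Altitude, Beacon, GPS, Heading, IMU, Lidar, Odometry, Pose, Radar, Velocity, WheelEnc}

By definition, MB(Sonar) is built from Sonar's parents, Sonar's children, and the co-parents of Sonar.
Sonar's parents: Beacon.
Ch(Sonar) = {Lidar, Pose, Velocity, WheelEnc}.
For each child, the remaining parents (spouses of Sonar):
  parents(Pose) \ {Sonar} = {Beacon, Heading}.
  parents(Lidar) \ {Sonar} = {Altitude, Heading, IMU, Pose}.
  WheelEnc's other parents are GPS, IMU, Radar.
  parents(Velocity) \ {Sonar} = {Altitude, Heading, Lidar, Odometry, Pose, Radar}.
Union: {Beacon} ∪ {Lidar, Pose, Velocity, WheelEnc} ∪ {Altitude, Beacon, GPS, Heading, IMU, Lidar, Odometry, Pose, Radar} = {Altitude, Beacon, GPS, Heading, IMU, Lidar, Odometry, Pose, Radar, Velocity, WheelEnc}.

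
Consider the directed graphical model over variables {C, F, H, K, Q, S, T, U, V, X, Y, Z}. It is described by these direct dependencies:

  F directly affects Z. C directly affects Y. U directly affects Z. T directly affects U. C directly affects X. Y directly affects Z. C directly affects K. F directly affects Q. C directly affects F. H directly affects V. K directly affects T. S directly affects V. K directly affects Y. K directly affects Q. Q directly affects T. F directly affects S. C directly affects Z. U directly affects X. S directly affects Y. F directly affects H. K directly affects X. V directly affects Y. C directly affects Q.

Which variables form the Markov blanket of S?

{C, F, H, K, V, Y}

S has children V, Y.
S's parents: F.
Other parents of S's children:
  V: H
  Y: C, K, V
Union: {F} ∪ {V, Y} ∪ {C, H, K, V} = {C, F, H, K, V, Y}.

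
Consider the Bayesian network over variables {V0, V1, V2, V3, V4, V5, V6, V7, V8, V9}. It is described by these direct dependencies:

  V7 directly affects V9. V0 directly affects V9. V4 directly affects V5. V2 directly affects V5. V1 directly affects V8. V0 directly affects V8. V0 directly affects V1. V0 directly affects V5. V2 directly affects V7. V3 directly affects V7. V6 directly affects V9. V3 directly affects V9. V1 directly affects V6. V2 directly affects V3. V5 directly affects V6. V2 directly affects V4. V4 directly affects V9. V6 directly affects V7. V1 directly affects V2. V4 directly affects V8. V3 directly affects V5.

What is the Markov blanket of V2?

{V0, V1, V3, V4, V5, V6, V7}

Children of V2: V3, V4, V5, V7.
V2's parents: V1.
For each child, the remaining parents (spouses of V2):
  V3 has no other parent.
  V4: no additional parents.
  parents(V5) \ {V2} = {V0, V3, V4}.
  parents(V7) \ {V2} = {V3, V6}.
Taking the union gives {V0, V1, V3, V4, V5, V6, V7}.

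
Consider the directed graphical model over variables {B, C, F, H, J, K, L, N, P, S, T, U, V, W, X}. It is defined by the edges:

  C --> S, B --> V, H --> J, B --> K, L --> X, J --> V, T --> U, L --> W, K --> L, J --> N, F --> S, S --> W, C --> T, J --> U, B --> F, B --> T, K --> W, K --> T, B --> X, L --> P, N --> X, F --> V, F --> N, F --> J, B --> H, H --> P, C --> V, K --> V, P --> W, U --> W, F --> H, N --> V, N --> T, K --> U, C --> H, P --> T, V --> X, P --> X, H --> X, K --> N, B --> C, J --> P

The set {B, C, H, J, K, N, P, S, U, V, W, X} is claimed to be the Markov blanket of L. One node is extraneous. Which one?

L's children: P, W, X.
Pa(L) = {K}.
Other parents of L's children:
  parents(P) \ {L} = {H, J}.
  W's other parents are K, P, S, U.
  X also has parents B, H, N, P, V.
MB(L) = {B, H, J, K, N, P, S, U, V, W, X}.
C is neither a parent, child, nor co-parent of L, so it does not belong.

C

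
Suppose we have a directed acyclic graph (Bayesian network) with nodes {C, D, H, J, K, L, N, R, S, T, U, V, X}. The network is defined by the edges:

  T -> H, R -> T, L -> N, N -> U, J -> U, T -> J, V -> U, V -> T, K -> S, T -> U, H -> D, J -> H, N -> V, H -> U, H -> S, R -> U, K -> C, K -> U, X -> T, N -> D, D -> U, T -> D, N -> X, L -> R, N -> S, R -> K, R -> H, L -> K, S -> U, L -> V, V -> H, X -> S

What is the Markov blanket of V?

A node's Markov blanket = Pa ∪ Ch ∪ (parents of Ch other than the node itself).
V's parents: L, N.
V has children H, T, U.
Co-parents of V (other parents of its children):
  T: R, X
  H: J, R, T
  U: D, H, J, K, N, R, S, T
Union: {L, N} ∪ {H, T, U} ∪ {D, H, J, K, N, R, S, T, X} = {D, H, J, K, L, N, R, S, T, U, X}.

{D, H, J, K, L, N, R, S, T, U, X}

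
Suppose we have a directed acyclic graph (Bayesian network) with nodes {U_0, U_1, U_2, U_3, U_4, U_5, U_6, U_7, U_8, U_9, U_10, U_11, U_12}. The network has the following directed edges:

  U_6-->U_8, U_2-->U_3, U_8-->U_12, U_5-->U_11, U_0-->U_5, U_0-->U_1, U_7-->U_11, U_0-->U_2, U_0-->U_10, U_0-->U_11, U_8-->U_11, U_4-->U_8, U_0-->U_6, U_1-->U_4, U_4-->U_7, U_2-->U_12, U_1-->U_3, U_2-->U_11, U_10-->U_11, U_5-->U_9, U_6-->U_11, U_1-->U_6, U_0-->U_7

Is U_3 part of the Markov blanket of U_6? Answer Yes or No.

Children of U_6: U_8, U_11.
U_6's parents: U_0, U_1.
Other parents of U_6's children:
  U_8: U_4
  U_11: U_0, U_2, U_5, U_7, U_8, U_10
MB(U_6) = {U_0, U_1, U_2, U_4, U_5, U_7, U_8, U_10, U_11}; U_3 is not in this set.

No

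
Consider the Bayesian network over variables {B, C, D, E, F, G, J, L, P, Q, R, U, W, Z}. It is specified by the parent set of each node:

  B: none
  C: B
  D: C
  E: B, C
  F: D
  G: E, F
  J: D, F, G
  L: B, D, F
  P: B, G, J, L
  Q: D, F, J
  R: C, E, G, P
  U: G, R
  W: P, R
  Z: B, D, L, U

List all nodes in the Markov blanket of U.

A node's Markov blanket = Pa ∪ Ch ∪ (parents of Ch other than the node itself).
Parents of U: G, R.
Ch(U) = {Z}.
Other parents of U's children:
  Z also has parents B, D, L.
MB(U) = {B, D, G, L, R, Z}.

{B, D, G, L, R, Z}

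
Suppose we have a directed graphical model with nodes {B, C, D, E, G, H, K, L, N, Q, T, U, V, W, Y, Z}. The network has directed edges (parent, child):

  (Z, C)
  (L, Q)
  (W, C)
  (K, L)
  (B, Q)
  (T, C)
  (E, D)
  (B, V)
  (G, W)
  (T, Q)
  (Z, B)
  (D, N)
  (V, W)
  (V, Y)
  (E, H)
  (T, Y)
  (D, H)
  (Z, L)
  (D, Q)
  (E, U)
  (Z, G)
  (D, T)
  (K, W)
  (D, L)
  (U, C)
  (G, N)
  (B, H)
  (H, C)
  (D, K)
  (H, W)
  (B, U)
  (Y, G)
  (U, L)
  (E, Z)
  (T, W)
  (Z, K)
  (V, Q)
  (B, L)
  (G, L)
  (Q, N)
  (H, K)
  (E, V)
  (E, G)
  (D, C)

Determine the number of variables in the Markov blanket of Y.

5

The Markov blanket of a node is its parents, its children, and the other parents of its children.
Y has parents T, V.
Y has child G.
For each child, the remaining parents (spouses of Y):
  G: E, Z
MB(Y) = {E, G, T, V, Z}, which has 5 nodes.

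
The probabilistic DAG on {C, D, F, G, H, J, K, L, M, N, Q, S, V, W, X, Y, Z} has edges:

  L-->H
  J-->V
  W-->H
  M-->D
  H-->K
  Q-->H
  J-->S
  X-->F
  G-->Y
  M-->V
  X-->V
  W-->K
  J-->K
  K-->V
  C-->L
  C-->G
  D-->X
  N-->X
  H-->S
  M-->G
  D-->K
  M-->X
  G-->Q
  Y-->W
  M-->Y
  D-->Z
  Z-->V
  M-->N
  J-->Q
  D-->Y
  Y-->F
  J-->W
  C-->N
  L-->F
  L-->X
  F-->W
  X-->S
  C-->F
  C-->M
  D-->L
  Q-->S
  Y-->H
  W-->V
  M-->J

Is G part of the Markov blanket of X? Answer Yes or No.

No

Ch(X) = {F, S, V}.
Pa(X) = {D, L, M, N}.
Parents of each child, excluding X:
  F: C, L, Y
  V: J, K, M, W, Z
  S: H, J, Q
MB(X) = {C, D, F, H, J, K, L, M, N, Q, S, V, W, Y, Z}; G is not in this set.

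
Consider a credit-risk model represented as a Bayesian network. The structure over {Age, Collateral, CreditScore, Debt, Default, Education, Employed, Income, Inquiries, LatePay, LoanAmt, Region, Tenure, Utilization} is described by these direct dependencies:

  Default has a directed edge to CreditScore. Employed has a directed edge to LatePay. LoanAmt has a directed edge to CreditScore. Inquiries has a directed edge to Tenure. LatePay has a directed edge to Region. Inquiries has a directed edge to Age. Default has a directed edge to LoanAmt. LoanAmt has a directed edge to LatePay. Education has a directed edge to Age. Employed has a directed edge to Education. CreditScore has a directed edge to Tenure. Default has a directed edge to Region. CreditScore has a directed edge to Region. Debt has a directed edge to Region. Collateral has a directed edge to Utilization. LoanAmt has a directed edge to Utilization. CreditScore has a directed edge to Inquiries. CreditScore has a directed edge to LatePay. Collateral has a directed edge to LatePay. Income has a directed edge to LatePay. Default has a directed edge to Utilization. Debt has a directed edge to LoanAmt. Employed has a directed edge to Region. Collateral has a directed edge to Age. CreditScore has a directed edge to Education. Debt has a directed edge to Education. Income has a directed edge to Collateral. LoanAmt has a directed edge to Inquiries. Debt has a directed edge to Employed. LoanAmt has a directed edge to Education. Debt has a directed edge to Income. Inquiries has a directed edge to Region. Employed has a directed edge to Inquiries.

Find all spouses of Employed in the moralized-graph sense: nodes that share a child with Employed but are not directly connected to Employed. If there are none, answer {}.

Children of Employed: Education, Inquiries, LatePay, Region.
  Education: CreditScore, Debt, LoanAmt
  LatePay: Collateral, CreditScore, Income, LoanAmt
  Inquiries: CreditScore, LoanAmt
  Region: CreditScore, Debt, Default, Inquiries, LatePay
Excluding nodes already adjacent to Employed (Debt, Education, Inquiries, LatePay, Region), the co-parent-only contribution is {Collateral, CreditScore, Default, Income, LoanAmt}.

{Collateral, CreditScore, Default, Income, LoanAmt}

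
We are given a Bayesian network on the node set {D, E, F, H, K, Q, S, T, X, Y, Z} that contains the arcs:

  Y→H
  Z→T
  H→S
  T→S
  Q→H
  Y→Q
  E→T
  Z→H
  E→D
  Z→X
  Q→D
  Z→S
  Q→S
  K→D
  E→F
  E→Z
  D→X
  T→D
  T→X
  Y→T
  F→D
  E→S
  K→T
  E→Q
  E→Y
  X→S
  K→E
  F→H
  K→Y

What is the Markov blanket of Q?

By definition, MB(Q) is built from Q's parents, Q's children, and the co-parents of Q.
Q's parents: E, Y.
Q has children D, H, S.
Co-parents of Q (other parents of its children):
  D also has parents E, F, K, T.
  parents(H) \ {Q} = {F, Y, Z}.
  parents(S) \ {Q} = {E, H, T, X, Z}.
Taking the union gives {D, E, F, H, K, S, T, X, Y, Z}.

{D, E, F, H, K, S, T, X, Y, Z}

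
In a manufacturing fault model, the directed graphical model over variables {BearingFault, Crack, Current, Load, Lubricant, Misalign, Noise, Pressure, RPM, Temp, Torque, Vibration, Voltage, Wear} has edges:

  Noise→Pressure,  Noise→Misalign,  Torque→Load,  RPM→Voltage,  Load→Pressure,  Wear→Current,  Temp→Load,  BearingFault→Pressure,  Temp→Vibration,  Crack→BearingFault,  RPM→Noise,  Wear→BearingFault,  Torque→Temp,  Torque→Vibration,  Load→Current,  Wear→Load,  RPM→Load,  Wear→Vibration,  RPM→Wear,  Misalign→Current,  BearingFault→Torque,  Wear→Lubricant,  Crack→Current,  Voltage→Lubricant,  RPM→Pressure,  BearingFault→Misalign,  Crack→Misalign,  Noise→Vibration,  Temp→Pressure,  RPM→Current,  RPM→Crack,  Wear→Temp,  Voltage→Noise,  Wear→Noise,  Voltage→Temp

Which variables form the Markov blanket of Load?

{BearingFault, Crack, Current, Misalign, Noise, Pressure, RPM, Temp, Torque, Wear}

A node's Markov blanket = Pa ∪ Ch ∪ (parents of Ch other than the node itself).
Load has parents RPM, Temp, Torque, Wear.
Load has children Current, Pressure.
Other parents of Load's children:
  Current also has parents Crack, Misalign, RPM, Wear.
  Pressure also has parents BearingFault, Noise, RPM, Temp.
Union: {RPM, Temp, Torque, Wear} ∪ {Current, Pressure} ∪ {BearingFault, Crack, Misalign, Noise, RPM, Temp, Wear} = {BearingFault, Crack, Current, Misalign, Noise, Pressure, RPM, Temp, Torque, Wear}.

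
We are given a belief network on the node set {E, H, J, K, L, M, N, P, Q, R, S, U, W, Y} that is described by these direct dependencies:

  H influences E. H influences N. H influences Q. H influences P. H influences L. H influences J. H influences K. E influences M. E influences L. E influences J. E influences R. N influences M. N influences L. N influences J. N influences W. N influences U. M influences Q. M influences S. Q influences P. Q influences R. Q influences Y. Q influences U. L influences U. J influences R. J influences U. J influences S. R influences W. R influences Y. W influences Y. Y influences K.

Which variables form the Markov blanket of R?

{E, J, N, Q, W, Y}

By definition, MB(R) is built from R's parents, R's children, and the co-parents of R.
Children of R: W, Y.
Pa(R) = {E, J, Q}.
Parents of each child, excluding R:
  parents(W) \ {R} = {N}.
  Y's other parents are Q, W.
MB(R) = {E, J, N, Q, W, Y}.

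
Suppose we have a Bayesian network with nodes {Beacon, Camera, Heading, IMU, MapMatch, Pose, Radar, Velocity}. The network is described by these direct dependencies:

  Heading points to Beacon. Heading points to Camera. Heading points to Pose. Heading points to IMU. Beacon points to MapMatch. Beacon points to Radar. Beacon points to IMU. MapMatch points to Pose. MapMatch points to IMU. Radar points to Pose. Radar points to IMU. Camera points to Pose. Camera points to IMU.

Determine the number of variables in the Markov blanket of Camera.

6

The Markov blanket of a node is its parents, its children, and the other parents of its children.
Camera's children: IMU, Pose.
Camera has parent Heading.
For each child, the remaining parents (spouses of Camera):
  Pose's other parents are Heading, MapMatch, Radar.
  IMU also has parents Beacon, Heading, MapMatch, Radar.
MB(Camera) = {Beacon, Heading, IMU, MapMatch, Pose, Radar}, which has 6 nodes.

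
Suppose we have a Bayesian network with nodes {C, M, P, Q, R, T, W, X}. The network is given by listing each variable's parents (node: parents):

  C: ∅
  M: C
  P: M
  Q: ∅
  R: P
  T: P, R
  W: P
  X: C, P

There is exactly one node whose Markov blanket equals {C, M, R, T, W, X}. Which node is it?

The target node must have every member of {C, M, R, T, W, X} as a parent, child, or co-parent, and no others.
Parents of P: M; children: R, T, W, X; co-parents: C, R.
These exactly cover the given set, so the node is P.

P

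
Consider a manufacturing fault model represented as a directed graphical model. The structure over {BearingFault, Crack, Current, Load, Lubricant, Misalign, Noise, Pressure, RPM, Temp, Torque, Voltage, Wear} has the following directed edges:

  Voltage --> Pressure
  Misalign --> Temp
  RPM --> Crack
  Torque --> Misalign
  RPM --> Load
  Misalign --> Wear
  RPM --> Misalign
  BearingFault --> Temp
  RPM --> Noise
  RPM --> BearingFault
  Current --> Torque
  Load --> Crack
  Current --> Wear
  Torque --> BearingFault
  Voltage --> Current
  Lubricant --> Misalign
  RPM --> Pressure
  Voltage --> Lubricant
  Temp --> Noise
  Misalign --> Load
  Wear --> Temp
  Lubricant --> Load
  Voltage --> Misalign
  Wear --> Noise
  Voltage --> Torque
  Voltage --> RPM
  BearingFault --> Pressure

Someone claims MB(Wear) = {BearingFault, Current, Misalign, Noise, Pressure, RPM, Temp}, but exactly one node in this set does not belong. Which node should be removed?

Pressure

A node's Markov blanket = Pa ∪ Ch ∪ (parents of Ch other than the node itself).
Wear has children Noise, Temp.
Wear has parents Current, Misalign.
Other parents of Wear's children:
  Temp: BearingFault, Misalign
  Noise: RPM, Temp
MB(Wear) = {BearingFault, Current, Misalign, Noise, RPM, Temp}.
Pressure is neither a parent, child, nor co-parent of Wear, so it does not belong.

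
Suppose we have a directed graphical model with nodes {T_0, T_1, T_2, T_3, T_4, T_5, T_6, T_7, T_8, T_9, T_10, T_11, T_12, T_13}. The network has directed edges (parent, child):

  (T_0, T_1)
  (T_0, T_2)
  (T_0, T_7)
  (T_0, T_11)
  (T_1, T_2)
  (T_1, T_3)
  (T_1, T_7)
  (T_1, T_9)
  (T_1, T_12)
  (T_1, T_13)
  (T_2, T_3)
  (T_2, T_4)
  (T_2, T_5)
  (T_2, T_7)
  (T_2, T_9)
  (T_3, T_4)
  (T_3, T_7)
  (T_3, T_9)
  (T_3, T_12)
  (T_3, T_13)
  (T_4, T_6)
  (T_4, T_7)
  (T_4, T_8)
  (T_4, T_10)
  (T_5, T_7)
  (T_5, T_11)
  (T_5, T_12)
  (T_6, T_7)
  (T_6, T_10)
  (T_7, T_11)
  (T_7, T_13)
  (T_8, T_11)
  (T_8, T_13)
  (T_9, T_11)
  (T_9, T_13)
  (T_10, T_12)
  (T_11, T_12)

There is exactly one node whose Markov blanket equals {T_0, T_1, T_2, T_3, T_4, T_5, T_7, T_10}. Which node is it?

T_6

The target node must have every member of {T_0, T_1, T_2, T_3, T_4, T_5, T_7, T_10} as a parent, child, or co-parent, and no others.
Parents of T_6: T_4; children: T_7, T_10; co-parents: T_0, T_1, T_2, T_3, T_4, T_5.
These exactly cover the given set, so the node is T_6.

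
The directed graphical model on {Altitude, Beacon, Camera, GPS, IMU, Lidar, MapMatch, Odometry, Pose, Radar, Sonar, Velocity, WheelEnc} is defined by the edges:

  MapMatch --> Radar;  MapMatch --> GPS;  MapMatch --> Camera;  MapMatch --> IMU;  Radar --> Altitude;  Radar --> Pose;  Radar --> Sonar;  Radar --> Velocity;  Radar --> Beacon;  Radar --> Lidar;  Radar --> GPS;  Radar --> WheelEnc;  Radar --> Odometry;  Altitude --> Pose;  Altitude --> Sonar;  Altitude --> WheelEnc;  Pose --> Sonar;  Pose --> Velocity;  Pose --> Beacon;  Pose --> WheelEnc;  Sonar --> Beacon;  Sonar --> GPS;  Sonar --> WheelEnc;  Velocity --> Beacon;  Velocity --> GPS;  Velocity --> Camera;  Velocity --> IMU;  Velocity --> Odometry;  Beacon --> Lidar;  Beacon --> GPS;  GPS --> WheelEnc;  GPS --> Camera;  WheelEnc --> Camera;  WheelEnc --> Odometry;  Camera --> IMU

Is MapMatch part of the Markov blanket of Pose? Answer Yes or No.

No

By definition, MB(Pose) is built from Pose's parents, Pose's children, and the co-parents of Pose.
Pose has parents Altitude, Radar.
Pose has children Beacon, Sonar, Velocity, WheelEnc.
Parents of each child, excluding Pose:
  Sonar: Altitude, Radar
  Velocity: Radar
  Beacon: Radar, Sonar, Velocity
  WheelEnc: Altitude, GPS, Radar, Sonar
MB(Pose) = {Altitude, Beacon, GPS, Radar, Sonar, Velocity, WheelEnc}; MapMatch is not in this set.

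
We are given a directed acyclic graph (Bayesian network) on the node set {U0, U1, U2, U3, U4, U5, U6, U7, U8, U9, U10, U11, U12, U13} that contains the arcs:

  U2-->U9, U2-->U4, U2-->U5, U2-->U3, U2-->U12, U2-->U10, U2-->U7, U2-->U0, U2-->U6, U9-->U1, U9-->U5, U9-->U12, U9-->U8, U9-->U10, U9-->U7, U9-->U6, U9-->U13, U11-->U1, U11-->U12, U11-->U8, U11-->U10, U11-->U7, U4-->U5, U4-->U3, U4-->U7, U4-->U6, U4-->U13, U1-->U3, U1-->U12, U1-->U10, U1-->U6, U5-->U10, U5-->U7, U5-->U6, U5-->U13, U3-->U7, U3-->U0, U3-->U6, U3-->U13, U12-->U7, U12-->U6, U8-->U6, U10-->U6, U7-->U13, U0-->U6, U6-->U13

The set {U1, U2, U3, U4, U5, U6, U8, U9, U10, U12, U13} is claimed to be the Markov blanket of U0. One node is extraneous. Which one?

U13

Children of U0: U6.
U0 has parents U2, U3.
Parents of each child, excluding U0:
  U6: U1, U2, U3, U4, U5, U8, U9, U10, U12
MB(U0) = {U1, U2, U3, U4, U5, U6, U8, U9, U10, U12}.
U13 is neither a parent, child, nor co-parent of U0, so it does not belong.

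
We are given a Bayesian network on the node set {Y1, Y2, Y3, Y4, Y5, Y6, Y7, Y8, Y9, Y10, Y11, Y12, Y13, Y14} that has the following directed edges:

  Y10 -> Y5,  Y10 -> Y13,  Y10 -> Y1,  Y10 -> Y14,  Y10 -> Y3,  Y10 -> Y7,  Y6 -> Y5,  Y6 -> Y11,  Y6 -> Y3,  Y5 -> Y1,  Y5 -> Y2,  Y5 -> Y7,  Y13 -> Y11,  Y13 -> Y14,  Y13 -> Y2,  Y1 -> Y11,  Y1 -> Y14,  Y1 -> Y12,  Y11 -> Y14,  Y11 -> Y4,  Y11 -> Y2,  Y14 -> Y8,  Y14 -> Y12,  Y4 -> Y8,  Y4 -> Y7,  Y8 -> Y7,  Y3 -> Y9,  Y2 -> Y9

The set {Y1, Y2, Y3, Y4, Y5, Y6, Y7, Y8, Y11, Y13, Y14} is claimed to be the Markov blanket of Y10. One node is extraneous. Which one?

Y2

A node's Markov blanket = Pa ∪ Ch ∪ (parents of Ch other than the node itself).
Parents of Y10: none.
Y10 has children Y1, Y3, Y5, Y7, Y13, Y14.
Co-parents of Y10 (other parents of its children):
  parents(Y5) \ {Y10} = {Y6}.
  Y13 has no other parent.
  parents(Y1) \ {Y10} = {Y5}.
  Y14's other parents are Y1, Y11, Y13.
  Y3 also has parent Y6.
  Y7's other parents are Y4, Y5, Y8.
MB(Y10) = {Y1, Y3, Y4, Y5, Y6, Y7, Y8, Y11, Y13, Y14}.
Y2 is neither a parent, child, nor co-parent of Y10, so it does not belong.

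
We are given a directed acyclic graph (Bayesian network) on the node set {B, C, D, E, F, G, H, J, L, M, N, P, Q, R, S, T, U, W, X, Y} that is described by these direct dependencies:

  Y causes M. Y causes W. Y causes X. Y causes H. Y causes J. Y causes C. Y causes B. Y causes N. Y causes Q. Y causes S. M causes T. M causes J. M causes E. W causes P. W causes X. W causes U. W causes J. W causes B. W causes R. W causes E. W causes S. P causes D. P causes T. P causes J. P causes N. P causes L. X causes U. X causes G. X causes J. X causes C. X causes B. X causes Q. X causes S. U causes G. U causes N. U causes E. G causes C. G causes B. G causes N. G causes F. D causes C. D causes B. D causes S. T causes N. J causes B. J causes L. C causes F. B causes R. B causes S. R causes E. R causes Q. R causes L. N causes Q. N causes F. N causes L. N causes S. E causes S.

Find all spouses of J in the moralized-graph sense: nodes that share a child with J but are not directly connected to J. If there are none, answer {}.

Children of J: B, L.
  B: D, G, W, X, Y
  L: N, P, R
Excluding nodes already adjacent to J (B, L, M, P, W, X, Y), the co-parent-only contribution is {D, G, N, R}.

{D, G, N, R}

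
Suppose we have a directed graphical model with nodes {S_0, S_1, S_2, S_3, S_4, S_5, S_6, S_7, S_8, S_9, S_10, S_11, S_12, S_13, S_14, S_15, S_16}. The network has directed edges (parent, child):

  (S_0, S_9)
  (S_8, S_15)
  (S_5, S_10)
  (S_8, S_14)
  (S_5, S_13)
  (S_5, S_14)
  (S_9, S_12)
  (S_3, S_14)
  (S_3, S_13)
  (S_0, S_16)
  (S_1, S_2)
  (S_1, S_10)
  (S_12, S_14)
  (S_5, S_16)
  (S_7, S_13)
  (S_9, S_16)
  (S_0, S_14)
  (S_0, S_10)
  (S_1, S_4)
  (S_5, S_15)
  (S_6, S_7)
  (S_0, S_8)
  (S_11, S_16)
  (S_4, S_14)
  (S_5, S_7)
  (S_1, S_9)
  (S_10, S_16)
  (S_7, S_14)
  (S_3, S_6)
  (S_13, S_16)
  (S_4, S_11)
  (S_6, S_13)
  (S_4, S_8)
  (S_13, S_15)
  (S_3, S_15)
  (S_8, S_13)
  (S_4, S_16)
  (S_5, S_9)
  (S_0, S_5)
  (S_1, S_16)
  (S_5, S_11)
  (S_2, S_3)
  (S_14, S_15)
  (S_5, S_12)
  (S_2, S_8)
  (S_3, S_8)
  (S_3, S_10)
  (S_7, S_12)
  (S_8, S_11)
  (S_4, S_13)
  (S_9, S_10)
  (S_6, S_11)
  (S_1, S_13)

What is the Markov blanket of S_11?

{S_0, S_1, S_4, S_5, S_6, S_8, S_9, S_10, S_13, S_16}

S_11 has parents S_4, S_5, S_6, S_8.
S_11 has child S_16.
Parents of each child, excluding S_11:
  S_16's other parents are S_0, S_1, S_4, S_5, S_9, S_10, S_13.
MB(S_11) = {S_0, S_1, S_4, S_5, S_6, S_8, S_9, S_10, S_13, S_16}.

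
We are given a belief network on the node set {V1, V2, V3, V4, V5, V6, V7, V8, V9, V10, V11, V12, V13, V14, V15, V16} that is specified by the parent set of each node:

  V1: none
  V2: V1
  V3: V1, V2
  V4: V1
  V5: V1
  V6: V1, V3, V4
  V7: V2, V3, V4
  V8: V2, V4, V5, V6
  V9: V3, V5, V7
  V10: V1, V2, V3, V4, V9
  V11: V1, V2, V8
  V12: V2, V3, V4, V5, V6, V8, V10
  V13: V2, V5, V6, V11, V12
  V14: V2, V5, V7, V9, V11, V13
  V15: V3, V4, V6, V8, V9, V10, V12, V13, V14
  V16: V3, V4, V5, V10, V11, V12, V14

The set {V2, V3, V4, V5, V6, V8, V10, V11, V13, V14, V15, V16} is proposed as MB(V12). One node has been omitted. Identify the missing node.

V9

V12's parents: V2, V3, V4, V5, V6, V8, V10.
V12's children: V13, V15, V16.
For each child, the remaining parents (spouses of V12):
  V13 also has parents V2, V5, V6, V11.
  V15's other parents are V3, V4, V6, V8, V9, V10, V13, V14.
  V16's other parents are V3, V4, V5, V10, V11, V14.
MB(V12) = {V2, V3, V4, V5, V6, V8, V9, V10, V11, V13, V14, V15, V16}.
Comparing with the claimed set, V9 is missing.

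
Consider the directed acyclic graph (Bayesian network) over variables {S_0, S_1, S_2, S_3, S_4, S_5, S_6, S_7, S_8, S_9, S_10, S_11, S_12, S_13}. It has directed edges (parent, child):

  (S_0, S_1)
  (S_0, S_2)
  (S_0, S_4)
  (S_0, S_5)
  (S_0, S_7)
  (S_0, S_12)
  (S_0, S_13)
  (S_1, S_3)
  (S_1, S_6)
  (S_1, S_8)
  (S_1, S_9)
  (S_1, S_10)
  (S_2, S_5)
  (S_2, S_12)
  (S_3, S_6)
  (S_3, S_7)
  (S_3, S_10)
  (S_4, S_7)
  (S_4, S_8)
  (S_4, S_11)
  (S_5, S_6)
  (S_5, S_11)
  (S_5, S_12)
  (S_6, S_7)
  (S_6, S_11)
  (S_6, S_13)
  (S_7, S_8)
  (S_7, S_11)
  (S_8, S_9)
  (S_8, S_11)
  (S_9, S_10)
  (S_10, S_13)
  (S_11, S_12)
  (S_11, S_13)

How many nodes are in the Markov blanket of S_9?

Recall MB(v) = parents ∪ children ∪ spouses, where spouses are the other parents of v's children.
S_9 has child S_10.
S_9 has parents S_1, S_8.
Parents of each child, excluding S_9:
  S_10 also has parents S_1, S_3.
MB(S_9) = {S_1, S_3, S_8, S_10}, which has 4 nodes.

4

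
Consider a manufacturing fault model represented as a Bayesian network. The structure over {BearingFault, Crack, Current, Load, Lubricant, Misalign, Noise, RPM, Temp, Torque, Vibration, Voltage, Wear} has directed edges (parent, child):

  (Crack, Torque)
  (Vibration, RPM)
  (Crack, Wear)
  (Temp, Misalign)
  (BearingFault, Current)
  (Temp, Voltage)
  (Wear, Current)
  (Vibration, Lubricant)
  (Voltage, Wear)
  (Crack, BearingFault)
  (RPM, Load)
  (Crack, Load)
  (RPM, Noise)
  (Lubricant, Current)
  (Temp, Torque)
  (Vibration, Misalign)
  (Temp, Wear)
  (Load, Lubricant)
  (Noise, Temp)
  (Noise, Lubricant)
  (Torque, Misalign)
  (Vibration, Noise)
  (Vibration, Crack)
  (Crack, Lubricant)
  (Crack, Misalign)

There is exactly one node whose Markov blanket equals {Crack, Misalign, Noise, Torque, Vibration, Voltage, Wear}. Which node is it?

The target node must have every member of {Crack, Misalign, Noise, Torque, Vibration, Voltage, Wear} as a parent, child, or co-parent, and no others.
Parents of Temp: Noise; children: Misalign, Torque, Voltage, Wear; co-parents: Crack, Torque, Vibration, Voltage.
These exactly cover the given set, so the node is Temp.

Temp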